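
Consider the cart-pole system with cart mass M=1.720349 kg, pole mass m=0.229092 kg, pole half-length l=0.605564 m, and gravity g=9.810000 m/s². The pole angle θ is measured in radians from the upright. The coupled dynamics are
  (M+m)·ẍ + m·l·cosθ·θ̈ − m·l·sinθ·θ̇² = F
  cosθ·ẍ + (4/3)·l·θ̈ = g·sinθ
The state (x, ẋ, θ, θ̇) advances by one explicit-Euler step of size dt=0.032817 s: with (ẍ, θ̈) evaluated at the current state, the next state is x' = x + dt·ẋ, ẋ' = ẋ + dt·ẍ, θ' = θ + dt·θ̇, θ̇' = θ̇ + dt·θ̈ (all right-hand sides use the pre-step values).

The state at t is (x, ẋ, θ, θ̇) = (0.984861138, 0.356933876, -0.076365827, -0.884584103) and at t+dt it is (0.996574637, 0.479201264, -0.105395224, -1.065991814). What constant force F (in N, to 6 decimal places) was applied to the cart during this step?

F = 6.506735 N

ẍ = (ẋ'−ẋ)/dt = (0.479201264−0.356933876)/0.032817 = 3.725733
θ̈ = (θ̇'−θ̇)/dt = (-1.065991814−-0.884584103)/0.032817 = -5.527858
sinθ=-0.076292, cosθ=0.997086
F = (M+m)·ẍ + m·l·cosθ·θ̈ − m·l·sinθ·θ̇² = 7.263097 + -0.764644 − -0.008282 = 6.506735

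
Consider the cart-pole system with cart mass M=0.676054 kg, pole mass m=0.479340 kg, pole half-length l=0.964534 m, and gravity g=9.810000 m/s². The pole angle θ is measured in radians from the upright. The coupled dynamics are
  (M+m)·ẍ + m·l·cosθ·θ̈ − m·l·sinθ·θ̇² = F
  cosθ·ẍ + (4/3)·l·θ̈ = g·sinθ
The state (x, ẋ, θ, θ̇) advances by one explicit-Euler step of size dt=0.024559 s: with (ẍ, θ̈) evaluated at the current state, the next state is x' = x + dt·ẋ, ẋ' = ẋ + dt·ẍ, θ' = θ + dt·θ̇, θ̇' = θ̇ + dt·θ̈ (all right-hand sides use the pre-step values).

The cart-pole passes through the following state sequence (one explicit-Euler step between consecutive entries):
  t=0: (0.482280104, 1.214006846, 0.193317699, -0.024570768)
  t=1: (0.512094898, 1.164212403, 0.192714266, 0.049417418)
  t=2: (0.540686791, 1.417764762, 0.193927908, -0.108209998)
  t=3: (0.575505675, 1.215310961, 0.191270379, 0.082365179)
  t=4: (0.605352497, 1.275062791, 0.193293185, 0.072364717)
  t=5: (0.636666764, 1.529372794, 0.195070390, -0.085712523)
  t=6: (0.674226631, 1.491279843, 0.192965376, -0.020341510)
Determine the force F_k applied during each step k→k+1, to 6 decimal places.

F_0 = -0.975734 N
F_1 = 9.015809 N
F_2 = -6.005159 N
F_3 = 2.625635 N
F_4 = 9.043223 N
F_5 = -0.585453 N

step 0→1:
  ẍ = (ẋ'−ẋ)/dt = (1.164212403−1.214006846)/0.024559 = -2.027544
  θ̈ = (θ̇'−θ̇)/dt = (0.049417418−-0.024570768)/0.024559 = 3.012671
  sinθ=0.192116, cosθ=0.981372
  F = (M+m)·ẍ + m·l·cosθ·θ̈ − m·l·sinθ·θ̇² = -2.342612 + 1.366931 − 0.000054 = -0.975734
step 1→2:
  ẍ = (ẋ'−ẋ)/dt = (1.417764762−1.164212403)/0.024559 = 10.324213
  θ̈ = (θ̇'−θ̇)/dt = (-0.108209998−0.049417418)/0.024559 = -6.418316
  sinθ=0.191524, cosθ=0.981488
  F = (M+m)·ẍ + m·l·cosθ·θ̈ − m·l·sinθ·θ̇² = 11.928534 + -2.912509 − 0.000216 = 9.015809
step 2→3:
  ẍ = (ẋ'−ẋ)/dt = (1.215310961−1.417764762)/0.024559 = -8.243569
  θ̈ = (θ̇'−θ̇)/dt = (0.082365179−-0.108209998)/0.024559 = 7.759892
  sinθ=0.192715, cosθ=0.981255
  F = (M+m)·ẍ + m·l·cosθ·θ̈ − m·l·sinθ·θ̇² = -9.524570 + 3.520454 − 0.001043 = -6.005159
step 3→4:
  ẍ = (ẋ'−ẋ)/dt = (1.275062791−1.215310961)/0.024559 = 2.432991
  θ̈ = (θ̇'−θ̇)/dt = (0.072364717−0.082365179)/0.024559 = -0.407201
  sinθ=0.190106, cosθ=0.981764
  F = (M+m)·ẍ + m·l·cosθ·θ̈ − m·l·sinθ·θ̇² = 2.811063 + -0.184832 − 0.000596 = 2.625635
step 4→5:
  ẍ = (ẋ'−ẋ)/dt = (1.529372794−1.275062791)/0.024559 = 10.355063
  θ̈ = (θ̇'−θ̇)/dt = (-0.085712523−0.072364717)/0.024559 = -6.436632
  sinθ=0.192092, cosθ=0.981377
  F = (M+m)·ẍ + m·l·cosθ·θ̈ − m·l·sinθ·θ̇² = 11.964178 + -2.920490 − 0.000465 = 9.043223
step 5→6:
  ẍ = (ẋ'−ẋ)/dt = (1.491279843−1.529372794)/0.024559 = -1.551079
  θ̈ = (θ̇'−θ̇)/dt = (-0.020341510−-0.085712523)/0.024559 = 2.661795
  sinθ=0.193836, cosθ=0.981034
  F = (M+m)·ẍ + m·l·cosθ·θ̈ − m·l·sinθ·θ̇² = -1.792107 + 1.207313 − 0.000658 = -0.585453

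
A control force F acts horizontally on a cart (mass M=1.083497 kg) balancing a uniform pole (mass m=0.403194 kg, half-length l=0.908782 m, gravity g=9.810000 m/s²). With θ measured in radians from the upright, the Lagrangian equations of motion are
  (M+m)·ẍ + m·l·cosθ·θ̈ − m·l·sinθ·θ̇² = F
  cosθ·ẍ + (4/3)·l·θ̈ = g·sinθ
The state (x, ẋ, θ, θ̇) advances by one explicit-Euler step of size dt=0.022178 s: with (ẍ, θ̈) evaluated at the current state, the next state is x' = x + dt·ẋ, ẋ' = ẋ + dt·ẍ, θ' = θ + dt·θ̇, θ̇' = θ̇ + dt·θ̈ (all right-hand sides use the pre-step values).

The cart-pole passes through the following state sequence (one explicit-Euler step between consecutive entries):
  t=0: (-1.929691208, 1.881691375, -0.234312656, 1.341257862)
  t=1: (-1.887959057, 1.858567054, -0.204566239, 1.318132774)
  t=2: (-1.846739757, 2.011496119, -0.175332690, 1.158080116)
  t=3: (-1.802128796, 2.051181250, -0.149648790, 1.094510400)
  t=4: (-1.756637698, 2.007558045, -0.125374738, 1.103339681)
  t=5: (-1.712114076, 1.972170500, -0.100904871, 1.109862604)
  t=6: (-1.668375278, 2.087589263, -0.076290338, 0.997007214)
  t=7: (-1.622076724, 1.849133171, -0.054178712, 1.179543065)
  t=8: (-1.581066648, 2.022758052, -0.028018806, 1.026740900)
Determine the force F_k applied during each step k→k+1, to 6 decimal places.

step 0→1:
  ẍ = (ẋ'−ẋ)/dt = (1.858567054−1.881691375)/0.022178 = -1.042669
  θ̈ = (θ̇'−θ̇)/dt = (1.318132774−1.341257862)/0.022178 = -1.042704
  sinθ=-0.232174, cosθ=0.972674
  F = (M+m)·ẍ + m·l·cosθ·θ̈ − m·l·sinθ·θ̇² = -1.550127 + -0.371623 − -0.153043 = -1.768707
step 1→2:
  ẍ = (ẋ'−ẋ)/dt = (2.011496119−1.858567054)/0.022178 = 6.895530
  θ̈ = (θ̇'−θ̇)/dt = (1.158080116−1.318132774)/0.022178 = -7.216731
  sinθ=-0.203142, cosθ=0.979149
  F = (M+m)·ẍ + m·l·cosθ·θ̈ − m·l·sinθ·θ̇² = 10.251522 + -2.589185 − -0.129328 = 7.791665
step 2→3:
  ẍ = (ẋ'−ẋ)/dt = (2.051181250−2.011496119)/0.022178 = 1.789392
  θ̈ = (θ̇'−θ̇)/dt = (1.094510400−1.158080116)/0.022178 = -2.866341
  sinθ=-0.174436, cosθ=0.984669
  F = (M+m)·ẍ + m·l·cosθ·θ̈ − m·l·sinθ·θ̇² = 2.660273 + -1.034170 − -0.085721 = 1.711824
step 3→4:
  ẍ = (ẋ'−ẋ)/dt = (2.007558045−2.051181250)/0.022178 = -1.966958
  θ̈ = (θ̇'−θ̇)/dt = (1.103339681−1.094510400)/0.022178 = 0.398110
  sinθ=-0.149091, cosθ=0.988824
  F = (M+m)·ẍ + m·l·cosθ·θ̈ − m·l·sinθ·θ̇² = -2.924259 + 0.144243 − -0.065443 = -2.714573
step 4→5:
  ẍ = (ẋ'−ẋ)/dt = (1.972170500−2.007558045)/0.022178 = -1.595615
  θ̈ = (θ̇'−θ̇)/dt = (1.109862604−1.103339681)/0.022178 = 0.294117
  sinθ=-0.125047, cosθ=0.992151
  F = (M+m)·ẍ + m·l·cosθ·θ̈ − m·l·sinθ·θ̇² = -2.372186 + 0.106923 − -0.055778 = -2.209485
step 5→6:
  ẍ = (ẋ'−ẋ)/dt = (2.087589263−1.972170500)/0.022178 = 5.204201
  θ̈ = (θ̇'−θ̇)/dt = (0.997007214−1.109862604)/0.022178 = -5.088619
  sinθ=-0.100734, cosθ=0.994913
  F = (M+m)·ẍ + m·l·cosθ·θ̈ − m·l·sinθ·θ̇² = 7.737038 + -1.855064 − -0.045466 = 5.927440
step 6→7:
  ẍ = (ẋ'−ẋ)/dt = (1.849133171−2.087589263)/0.022178 = -10.751920
  θ̈ = (θ̇'−θ̇)/dt = (1.179543065−0.997007214)/0.022178 = 8.230492
  sinθ=-0.076216, cosθ=0.997091
  F = (M+m)·ẍ + m·l·cosθ·θ̈ − m·l·sinθ·θ̇² = -15.984783 + 3.007007 − -0.027760 = -12.950016
step 7→8:
  ẍ = (ẋ'−ẋ)/dt = (2.022758052−1.849133171)/0.022178 = 7.828699
  θ̈ = (θ̇'−θ̇)/dt = (1.026740900−1.179543065)/0.022178 = -6.889808
  sinθ=-0.054152, cosθ=0.998533
  F = (M+m)·ẍ + m·l·cosθ·θ̈ − m·l·sinθ·θ̇² = 11.638856 + -2.520828 − -0.027607 = 9.145635

F_0 = -1.768707 N
F_1 = 7.791665 N
F_2 = 1.711824 N
F_3 = -2.714573 N
F_4 = -2.209485 N
F_5 = 5.927440 N
F_6 = -12.950016 N
F_7 = 9.145635 N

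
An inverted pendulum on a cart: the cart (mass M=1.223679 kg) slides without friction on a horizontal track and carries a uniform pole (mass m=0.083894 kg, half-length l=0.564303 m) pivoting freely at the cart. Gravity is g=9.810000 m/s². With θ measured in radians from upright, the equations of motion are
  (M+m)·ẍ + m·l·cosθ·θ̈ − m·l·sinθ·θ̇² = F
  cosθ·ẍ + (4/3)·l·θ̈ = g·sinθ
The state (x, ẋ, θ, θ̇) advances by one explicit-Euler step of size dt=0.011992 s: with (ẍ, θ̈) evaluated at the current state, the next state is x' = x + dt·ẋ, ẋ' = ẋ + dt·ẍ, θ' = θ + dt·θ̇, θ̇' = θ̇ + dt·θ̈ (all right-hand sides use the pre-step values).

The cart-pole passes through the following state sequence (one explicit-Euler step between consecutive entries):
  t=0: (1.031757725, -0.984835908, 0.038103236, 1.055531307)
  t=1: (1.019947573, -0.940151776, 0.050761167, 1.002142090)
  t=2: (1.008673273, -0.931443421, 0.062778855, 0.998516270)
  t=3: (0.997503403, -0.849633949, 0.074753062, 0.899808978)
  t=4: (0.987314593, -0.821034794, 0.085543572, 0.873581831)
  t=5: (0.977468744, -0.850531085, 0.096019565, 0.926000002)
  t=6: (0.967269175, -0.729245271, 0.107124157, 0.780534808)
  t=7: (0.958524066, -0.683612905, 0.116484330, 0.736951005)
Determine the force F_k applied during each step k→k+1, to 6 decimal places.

F_0 = 4.659604 N
F_1 = 0.932826 N
F_2 = 8.528401 N
F_3 = 3.012257 N
F_4 = -3.013099 N
F_5 = 12.649145 N
F_6 = 4.801465 N

step 0→1:
  ẍ = (ẋ'−ẋ)/dt = (-0.940151776−-0.984835908)/0.011992 = 3.726162
  θ̈ = (θ̇'−θ̇)/dt = (1.002142090−1.055531307)/0.011992 = -4.452069
  sinθ=0.038094, cosθ=0.999274
  F = (M+m)·ẍ + m·l·cosθ·θ̈ − m·l·sinθ·θ̇² = 4.872229 + -0.210615 − 0.002009 = 4.659604
step 1→2:
  ẍ = (ẋ'−ẋ)/dt = (-0.931443421−-0.940151776)/0.011992 = 0.726180
  θ̈ = (θ̇'−θ̇)/dt = (0.998516270−1.002142090)/0.011992 = -0.302353
  sinθ=0.050739, cosθ=0.998712
  F = (M+m)·ẍ + m·l·cosθ·θ̈ − m·l·sinθ·θ̇² = 0.949534 + -0.014295 − 0.002412 = 0.932826
step 2→3:
  ẍ = (ẋ'−ẋ)/dt = (-0.849633949−-0.931443421)/0.011992 = 6.822004
  θ̈ = (θ̇'−θ̇)/dt = (0.899808978−0.998516270)/0.011992 = -8.231095
  sinθ=0.062738, cosθ=0.998030
  F = (M+m)·ẍ + m·l·cosθ·θ̈ − m·l·sinθ·θ̇² = 8.920268 + -0.388906 − 0.002961 = 8.528401
step 3→4:
  ẍ = (ẋ'−ẋ)/dt = (-0.821034794−-0.849633949)/0.011992 = 2.384853
  θ̈ = (θ̇'−θ̇)/dt = (0.873581831−0.899808978)/0.011992 = -2.187054
  sinθ=0.074683, cosθ=0.997207
  F = (M+m)·ẍ + m·l·cosθ·θ̈ − m·l·sinθ·θ̇² = 3.118369 + -0.103250 − 0.002863 = 3.012257
step 4→5:
  ẍ = (ẋ'−ẋ)/dt = (-0.850531085−-0.821034794)/0.011992 = -2.459664
  θ̈ = (θ̇'−θ̇)/dt = (0.926000002−0.873581831)/0.011992 = 4.371095
  sinθ=0.085439, cosθ=0.996343
  F = (M+m)·ẍ + m·l·cosθ·θ̈ − m·l·sinθ·θ̇² = -3.216190 + 0.206178 − 0.003087 = -3.013099
step 5→6:
  ẍ = (ẋ'−ẋ)/dt = (-0.729245271−-0.850531085)/0.011992 = 10.113894
  θ̈ = (θ̇'−θ̇)/dt = (0.780534808−0.926000002)/0.011992 = -12.130186
  sinθ=0.095872, cosθ=0.995394
  F = (M+m)·ẍ + m·l·cosθ·θ̈ − m·l·sinθ·θ̇² = 13.224654 + -0.571618 − 0.003892 = 12.649145
step 6→7:
  ẍ = (ẋ'−ẋ)/dt = (-0.683612905−-0.729245271)/0.011992 = 3.805234
  θ̈ = (θ̇'−θ̇)/dt = (0.736951005−0.780534808)/0.011992 = -3.634407
  sinθ=0.106919, cosθ=0.994268
  F = (M+m)·ẍ + m·l·cosθ·θ̈ − m·l·sinθ·θ̇² = 4.975621 + -0.171072 − 0.003084 = 4.801465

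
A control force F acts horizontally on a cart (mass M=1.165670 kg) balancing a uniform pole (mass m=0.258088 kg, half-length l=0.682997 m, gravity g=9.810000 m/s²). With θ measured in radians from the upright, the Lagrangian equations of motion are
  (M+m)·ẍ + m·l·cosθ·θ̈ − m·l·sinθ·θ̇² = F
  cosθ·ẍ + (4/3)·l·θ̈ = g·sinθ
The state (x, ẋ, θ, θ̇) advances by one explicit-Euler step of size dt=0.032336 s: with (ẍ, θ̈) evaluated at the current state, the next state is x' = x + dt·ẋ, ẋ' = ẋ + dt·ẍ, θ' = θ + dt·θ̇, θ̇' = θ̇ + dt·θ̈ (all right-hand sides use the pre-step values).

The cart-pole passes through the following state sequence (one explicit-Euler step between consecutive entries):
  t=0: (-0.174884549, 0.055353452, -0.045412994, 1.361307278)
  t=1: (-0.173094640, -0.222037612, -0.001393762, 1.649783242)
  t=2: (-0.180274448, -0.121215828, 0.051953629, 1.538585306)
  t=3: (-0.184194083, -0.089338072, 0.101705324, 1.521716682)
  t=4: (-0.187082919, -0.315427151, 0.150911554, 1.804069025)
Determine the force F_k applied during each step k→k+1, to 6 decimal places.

step 0→1:
  ẍ = (ẋ'−ẋ)/dt = (-0.222037612−0.055353452)/0.032336 = -8.578398
  θ̈ = (θ̇'−θ̇)/dt = (1.649783242−1.361307278)/0.032336 = 8.921201
  sinθ=-0.045397, cosθ=0.998969
  F = (M+m)·ẍ + m·l·cosθ·θ̈ − m·l·sinθ·θ̇² = -12.213562 + 1.570949 − -0.014830 = -10.627784
step 1→2:
  ẍ = (ẋ'−ẋ)/dt = (-0.121215828−-0.222037612)/0.032336 = 3.117942
  θ̈ = (θ̇'−θ̇)/dt = (1.538585306−1.649783242)/0.032336 = -3.438828
  sinθ=-0.001394, cosθ=0.999999
  F = (M+m)·ẍ + m·l·cosθ·θ̈ − m·l·sinθ·θ̇² = 4.439195 + -0.606173 − -0.000669 = 3.833691
step 2→3:
  ẍ = (ẋ'−ẋ)/dt = (-0.089338072−-0.121215828)/0.032336 = 0.985829
  θ̈ = (θ̇'−θ̇)/dt = (1.521716682−1.538585306)/0.032336 = -0.521667
  sinθ=0.051930, cosθ=0.998651
  F = (M+m)·ẍ + m·l·cosθ·θ̈ − m·l·sinθ·θ̇² = 1.403581 + -0.091832 − 0.021670 = 1.290080
step 3→4:
  ẍ = (ẋ'−ẋ)/dt = (-0.315427151−-0.089338072)/0.032336 = -6.991869
  θ̈ = (θ̇'−θ̇)/dt = (1.804069025−1.521716682)/0.032336 = 8.731827
  sinθ=0.101530, cosθ=0.994832
  F = (M+m)·ẍ + m·l·cosθ·θ̈ − m·l·sinθ·θ̇² = -9.954730 + 1.531234 − 0.041443 = -8.464938

F_0 = -10.627784 N
F_1 = 3.833691 N
F_2 = 1.290080 N
F_3 = -8.464938 N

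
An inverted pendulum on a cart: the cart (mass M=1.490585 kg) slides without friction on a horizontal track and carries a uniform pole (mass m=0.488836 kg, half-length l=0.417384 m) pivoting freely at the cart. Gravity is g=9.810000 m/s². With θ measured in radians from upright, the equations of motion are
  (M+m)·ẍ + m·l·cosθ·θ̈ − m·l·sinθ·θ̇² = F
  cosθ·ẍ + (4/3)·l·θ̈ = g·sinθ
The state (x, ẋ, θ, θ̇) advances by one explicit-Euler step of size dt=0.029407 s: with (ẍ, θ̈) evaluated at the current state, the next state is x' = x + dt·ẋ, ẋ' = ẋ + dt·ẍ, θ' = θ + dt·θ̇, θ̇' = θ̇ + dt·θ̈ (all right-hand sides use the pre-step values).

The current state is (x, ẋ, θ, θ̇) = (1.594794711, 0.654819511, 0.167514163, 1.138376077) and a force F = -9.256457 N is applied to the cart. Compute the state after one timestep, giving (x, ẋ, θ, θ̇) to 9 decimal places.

sinθ=0.166731826, cosθ=0.986002281
temp = (F + m·l·θ̇²·sinθ)/(M+m) = (-9.256457 + 0.044084813)/1.979421 = -4.654074190
θ̈ = (g·sinθ − cosθ·temp)/(l·(4/3 − m·cos²θ/(M+m))) = 13.641370297
ẍ = temp − m·l·θ̈·cosθ/(M+m) = -6.040500281
Euler: x'=1.594794711+0.029407·0.654819511=1.614050988, ẋ'=0.654819511+0.029407·-6.040500281=0.477186519
       θ'=0.167514163+0.029407·1.138376077=0.200990388, θ̇'=1.138376077+0.029407·13.641370297=1.539527853

(1.614050988, 0.477186519, 0.200990388, 1.539527853)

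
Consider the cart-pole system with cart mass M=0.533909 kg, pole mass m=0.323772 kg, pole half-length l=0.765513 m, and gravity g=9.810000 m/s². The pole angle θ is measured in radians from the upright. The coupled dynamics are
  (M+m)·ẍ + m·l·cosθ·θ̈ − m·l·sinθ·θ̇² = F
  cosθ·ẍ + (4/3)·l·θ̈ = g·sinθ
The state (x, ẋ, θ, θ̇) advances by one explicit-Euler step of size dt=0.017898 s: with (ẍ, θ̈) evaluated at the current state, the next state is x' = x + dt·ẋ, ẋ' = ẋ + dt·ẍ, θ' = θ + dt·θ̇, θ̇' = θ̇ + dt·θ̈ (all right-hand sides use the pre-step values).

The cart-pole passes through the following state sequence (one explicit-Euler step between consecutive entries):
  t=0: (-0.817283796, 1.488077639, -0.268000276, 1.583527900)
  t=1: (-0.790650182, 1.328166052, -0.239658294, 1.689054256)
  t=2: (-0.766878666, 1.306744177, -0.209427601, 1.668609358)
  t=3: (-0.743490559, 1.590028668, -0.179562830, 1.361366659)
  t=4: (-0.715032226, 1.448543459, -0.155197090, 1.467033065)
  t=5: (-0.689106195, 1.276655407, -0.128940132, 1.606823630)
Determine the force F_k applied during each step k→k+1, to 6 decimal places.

F_0 = -6.089302 N
F_1 = -1.133732 N
F_2 = 9.556866 N
F_3 = -5.258259 N
F_4 = -6.241952 N

step 0→1:
  ẍ = (ẋ'−ẋ)/dt = (1.328166052−1.488077639)/0.017898 = -8.934606
  θ̈ = (θ̇'−θ̇)/dt = (1.689054256−1.583527900)/0.017898 = 5.895986
  sinθ=-0.264804, cosθ=0.964302
  F = (M+m)·ẍ + m·l·cosθ·θ̈ − m·l·sinθ·θ̇² = -7.663042 + 1.409164 − -0.164576 = -6.089302
step 1→2:
  ẍ = (ẋ'−ẋ)/dt = (1.306744177−1.328166052)/0.017898 = -1.196887
  θ̈ = (θ̇'−θ̇)/dt = (1.668609358−1.689054256)/0.017898 = -1.142301
  sinθ=-0.237371, cosθ=0.971419
  F = (M+m)·ẍ + m·l·cosθ·θ̈ − m·l·sinθ·θ̇² = -1.026547 + -0.275029 − -0.167844 = -1.133732
step 2→3:
  ẍ = (ẋ'−ẋ)/dt = (1.590028668−1.306744177)/0.017898 = 15.827718
  θ̈ = (θ̇'−θ̇)/dt = (1.361366659−1.668609358)/0.017898 = -17.166315
  sinθ=-0.207900, cosθ=0.978150
  F = (M+m)·ẍ + m·l·cosθ·θ̈ − m·l·sinθ·θ̇² = 13.575133 + -4.161735 − -0.143468 = 9.556866
step 3→4:
  ẍ = (ẋ'−ẋ)/dt = (1.448543459−1.590028668)/0.017898 = -7.905085
  θ̈ = (θ̇'−θ̇)/dt = (1.467033065−1.361366659)/0.017898 = 5.903811
  sinθ=-0.178599, cosθ=0.983922
  F = (M+m)·ẍ + m·l·cosθ·θ̈ − m·l·sinθ·θ̇² = -6.780041 + 1.439743 − -0.082039 = -5.258259
step 4→5:
  ẍ = (ẋ'−ẋ)/dt = (1.276655407−1.448543459)/0.017898 = -9.603758
  θ̈ = (θ̇'−θ̇)/dt = (1.606823630−1.467033065)/0.017898 = 7.810401
  sinθ=-0.154575, cosθ=0.987981
  F = (M+m)·ẍ + m·l·cosθ·θ̈ − m·l·sinθ·θ̇² = -8.236960 + 1.912555 − -0.082454 = -6.241952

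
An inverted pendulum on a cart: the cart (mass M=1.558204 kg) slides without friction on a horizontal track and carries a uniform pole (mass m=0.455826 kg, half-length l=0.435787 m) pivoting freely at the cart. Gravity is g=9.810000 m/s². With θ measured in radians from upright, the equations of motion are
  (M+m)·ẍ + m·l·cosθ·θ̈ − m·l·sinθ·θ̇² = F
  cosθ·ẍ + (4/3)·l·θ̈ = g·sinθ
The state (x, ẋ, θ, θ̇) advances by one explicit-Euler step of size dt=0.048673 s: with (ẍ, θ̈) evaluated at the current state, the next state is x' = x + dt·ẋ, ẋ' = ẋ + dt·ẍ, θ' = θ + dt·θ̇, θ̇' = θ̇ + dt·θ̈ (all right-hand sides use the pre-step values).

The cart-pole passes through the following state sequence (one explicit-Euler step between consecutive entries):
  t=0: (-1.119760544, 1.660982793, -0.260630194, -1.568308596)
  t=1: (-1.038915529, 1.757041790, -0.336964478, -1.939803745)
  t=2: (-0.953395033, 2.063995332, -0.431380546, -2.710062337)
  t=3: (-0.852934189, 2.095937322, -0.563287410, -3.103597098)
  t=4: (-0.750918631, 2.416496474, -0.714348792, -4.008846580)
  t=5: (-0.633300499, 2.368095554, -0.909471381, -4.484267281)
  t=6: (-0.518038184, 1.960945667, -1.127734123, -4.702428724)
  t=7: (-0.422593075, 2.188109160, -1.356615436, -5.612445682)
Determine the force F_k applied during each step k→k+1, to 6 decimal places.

step 0→1:
  ẍ = (ẋ'−ẋ)/dt = (1.757041790−1.660982793)/0.048673 = 1.973558
  θ̈ = (θ̇'−θ̇)/dt = (-1.939803745−-1.568308596)/0.048673 = -7.632469
  sinθ=-0.257690, cosθ=0.966228
  F = (M+m)·ẍ + m·l·cosθ·θ̈ − m·l·sinθ·θ̇² = 3.974805 + -1.464934 − -0.125902 = 2.635774
step 1→2:
  ẍ = (ẋ'−ẋ)/dt = (2.063995332−1.757041790)/0.048673 = 6.306444
  θ̈ = (θ̇'−θ̇)/dt = (-2.710062337−-1.939803745)/0.048673 = -15.825172
  sinθ=-0.330624, cosθ=0.943763
  F = (M+m)·ẍ + m·l·cosθ·θ̈ − m·l·sinθ·θ̇² = 12.701367 + -2.966775 − -0.247129 = 9.981721
step 2→3:
  ẍ = (ẋ'−ẋ)/dt = (2.095937322−2.063995332)/0.048673 = 0.656257
  θ̈ = (θ̇'−θ̇)/dt = (-3.103597098−-2.710062337)/0.048673 = -8.085279
  sinθ=-0.418125, cosθ=0.908389
  F = (M+m)·ẍ + m·l·cosθ·θ̈ − m·l·sinθ·θ̇² = 1.321721 + -1.458950 − -0.610012 = 0.472783
step 3→4:
  ẍ = (ẋ'−ẋ)/dt = (2.416496474−2.095937322)/0.048673 = 6.585975
  θ̈ = (θ̇'−θ̇)/dt = (-4.008846580−-3.103597098)/0.048673 = -18.598596
  sinθ=-0.533969, cosθ=0.845504
  F = (M+m)·ẍ + m·l·cosθ·θ̈ − m·l·sinθ·θ̇² = 13.264351 + -3.123700 − -1.021691 = 11.162342
step 4→5:
  ẍ = (ẋ'−ẋ)/dt = (2.368095554−2.416496474)/0.048673 = -0.994410
  θ̈ = (θ̇'−θ̇)/dt = (-4.484267281−-4.008846580)/0.048673 = -9.767647
  sinθ=-0.655126, cosθ=0.755520
  F = (M+m)·ẍ + m·l·cosθ·θ̈ − m·l·sinθ·θ̇² = -2.002772 + -1.465917 − -2.091398 = -1.377290
step 5→6:
  ẍ = (ẋ'−ẋ)/dt = (1.960945667−2.368095554)/0.048673 = -8.365005
  θ̈ = (θ̇'−θ̇)/dt = (-4.702428724−-4.484267281)/0.048673 = -4.482186
  sinθ=-0.789179, cosθ=0.614163
  F = (M+m)·ẍ + m·l·cosθ·θ̈ − m·l·sinθ·θ̇² = -16.847371 + -0.546823 − -3.152332 = -14.241862
step 6→7:
  ẍ = (ẋ'−ẋ)/dt = (2.188109160−1.960945667)/0.048673 = 4.667136
  θ̈ = (θ̇'−θ̇)/dt = (-5.612445682−-4.702428724)/0.048673 = -18.696545
  sinθ=-0.903443, cosθ=0.428708
  F = (M+m)·ẍ + m·l·cosθ·θ̈ − m·l·sinθ·θ̇² = 9.399751 + -1.592195 − -3.968429 = 11.775985

F_0 = 2.635774 N
F_1 = 9.981721 N
F_2 = 0.472783 N
F_3 = 11.162342 N
F_4 = -1.377290 N
F_5 = -14.241862 N
F_6 = 11.775985 N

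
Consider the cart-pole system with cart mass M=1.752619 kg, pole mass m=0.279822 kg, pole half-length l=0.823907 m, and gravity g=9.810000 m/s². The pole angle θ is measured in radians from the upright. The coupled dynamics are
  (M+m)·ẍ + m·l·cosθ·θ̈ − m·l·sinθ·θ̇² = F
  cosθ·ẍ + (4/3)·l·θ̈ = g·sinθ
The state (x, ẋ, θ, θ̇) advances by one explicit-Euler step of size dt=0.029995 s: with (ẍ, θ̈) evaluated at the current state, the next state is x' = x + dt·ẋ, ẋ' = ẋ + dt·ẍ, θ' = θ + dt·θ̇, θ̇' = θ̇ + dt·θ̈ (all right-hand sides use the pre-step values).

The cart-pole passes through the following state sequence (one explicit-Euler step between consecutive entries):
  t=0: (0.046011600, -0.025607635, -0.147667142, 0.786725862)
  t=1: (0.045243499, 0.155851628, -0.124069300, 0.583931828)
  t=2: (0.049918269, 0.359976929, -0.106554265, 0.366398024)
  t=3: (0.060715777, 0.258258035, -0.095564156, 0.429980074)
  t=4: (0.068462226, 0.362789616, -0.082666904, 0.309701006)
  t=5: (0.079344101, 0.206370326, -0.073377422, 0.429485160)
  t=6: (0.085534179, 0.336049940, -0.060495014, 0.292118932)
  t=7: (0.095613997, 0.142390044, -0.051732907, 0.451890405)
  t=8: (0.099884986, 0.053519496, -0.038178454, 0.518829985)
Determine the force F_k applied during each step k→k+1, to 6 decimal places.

step 0→1:
  ẍ = (ẋ'−ẋ)/dt = (0.155851628−-0.025607635)/0.029995 = 6.049650
  θ̈ = (θ̇'−θ̇)/dt = (0.583931828−0.786725862)/0.029995 = -6.760928
  sinθ=-0.147131, cosθ=0.989117
  F = (M+m)·ẍ + m·l·cosθ·θ̈ − m·l·sinθ·θ̇² = 12.295557 + -1.541750 − -0.020995 = 10.774802
step 1→2:
  ẍ = (ẋ'−ẋ)/dt = (0.359976929−0.155851628)/0.029995 = 6.805311
  θ̈ = (θ̇'−θ̇)/dt = (0.366398024−0.583931828)/0.029995 = -7.252336
  sinθ=-0.123751, cosθ=0.992313
  F = (M+m)·ẍ + m·l·cosθ·θ̈ − m·l·sinθ·θ̇² = 13.831393 + -1.659154 − -0.009728 = 12.181967
step 2→3:
  ẍ = (ẋ'−ẋ)/dt = (0.258258035−0.359976929)/0.029995 = -3.391195
  θ̈ = (θ̇'−θ̇)/dt = (0.429980074−0.366398024)/0.029995 = 2.119755
  sinθ=-0.106353, cosθ=0.994328
  F = (M+m)·ẍ + m·l·cosθ·θ̈ − m·l·sinθ·θ̇² = -6.892404 + 0.485932 − -0.003292 = -6.403180
step 3→4:
  ẍ = (ẋ'−ẋ)/dt = (0.362789616−0.258258035)/0.029995 = 3.484967
  θ̈ = (θ̇'−θ̇)/dt = (0.309701006−0.429980074)/0.029995 = -4.009971
  sinθ=-0.095419, cosθ=0.995437
  F = (M+m)·ẍ + m·l·cosθ·θ̈ − m·l·sinθ·θ̇² = 7.082990 + -0.920270 − -0.004067 = 6.166787
step 4→5:
  ẍ = (ẋ'−ẋ)/dt = (0.206370326−0.362789616)/0.029995 = -5.214845
  θ̈ = (θ̇'−θ̇)/dt = (0.429485160−0.309701006)/0.029995 = 3.993471
  sinθ=-0.082573, cosθ=0.996585
  F = (M+m)·ẍ + m·l·cosθ·θ̈ − m·l·sinθ·θ̇² = -10.598866 + 0.917540 − -0.001826 = -9.679500
step 5→6:
  ẍ = (ẋ'−ẋ)/dt = (0.336049940−0.206370326)/0.029995 = 4.323374
  θ̈ = (θ̇'−θ̇)/dt = (0.292118932−0.429485160)/0.029995 = -4.579638
  sinθ=-0.073312, cosθ=0.997309
  F = (M+m)·ẍ + m·l·cosθ·θ̈ − m·l·sinθ·θ̇² = 8.787003 + -1.052982 − -0.003118 = 7.737139
step 6→7:
  ẍ = (ẋ'−ẋ)/dt = (0.142390044−0.336049940)/0.029995 = -6.456406
  θ̈ = (θ̇'−θ̇)/dt = (0.451890405−0.292118932)/0.029995 = 5.326604
  sinθ=-0.060458, cosθ=0.998171
  F = (M+m)·ẍ + m·l·cosθ·θ̈ − m·l·sinθ·θ̇² = -13.122264 + 1.225788 − -0.001189 = -11.895287
step 7→8:
  ẍ = (ẋ'−ẋ)/dt = (0.053519496−0.142390044)/0.029995 = -2.962845
  θ̈ = (θ̇'−θ̇)/dt = (0.518829985−0.451890405)/0.029995 = 2.231691
  sinθ=-0.051710, cosθ=0.998662
  F = (M+m)·ẍ + m·l·cosθ·θ̈ − m·l·sinθ·θ̇² = -6.021809 + 0.513822 − -0.002434 = -5.505552

F_0 = 10.774802 N
F_1 = 12.181967 N
F_2 = -6.403180 N
F_3 = 6.166787 N
F_4 = -9.679500 N
F_5 = 7.737139 N
F_6 = -11.895287 N
F_7 = -5.505552 N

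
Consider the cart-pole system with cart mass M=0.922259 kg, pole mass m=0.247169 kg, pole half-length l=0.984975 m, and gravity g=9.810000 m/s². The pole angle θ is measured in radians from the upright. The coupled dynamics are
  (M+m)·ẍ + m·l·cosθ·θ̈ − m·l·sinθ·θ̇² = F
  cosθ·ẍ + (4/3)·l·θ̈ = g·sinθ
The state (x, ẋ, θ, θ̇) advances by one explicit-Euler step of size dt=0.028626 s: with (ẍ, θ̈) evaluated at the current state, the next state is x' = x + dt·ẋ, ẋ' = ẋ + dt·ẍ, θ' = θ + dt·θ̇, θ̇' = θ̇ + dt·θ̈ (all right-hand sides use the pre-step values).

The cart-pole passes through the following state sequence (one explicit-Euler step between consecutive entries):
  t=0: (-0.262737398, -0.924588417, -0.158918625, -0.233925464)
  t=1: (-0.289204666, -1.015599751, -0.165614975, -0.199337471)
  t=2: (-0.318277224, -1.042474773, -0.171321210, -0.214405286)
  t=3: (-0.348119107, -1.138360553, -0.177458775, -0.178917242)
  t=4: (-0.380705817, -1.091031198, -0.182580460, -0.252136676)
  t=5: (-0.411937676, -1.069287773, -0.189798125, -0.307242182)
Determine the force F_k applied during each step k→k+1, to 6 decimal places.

step 0→1:
  ẍ = (ẋ'−ẋ)/dt = (-1.015599751−-0.924588417)/0.028626 = -3.179324
  θ̈ = (θ̇'−θ̇)/dt = (-0.199337471−-0.233925464)/0.028626 = 1.208272
  sinθ=-0.158251, cosθ=0.987399
  F = (M+m)·ẍ + m·l·cosθ·θ̈ − m·l·sinθ·θ̇² = -3.717991 + 0.290453 − -0.002108 = -3.425429
step 1→2:
  ẍ = (ẋ'−ẋ)/dt = (-1.042474773−-1.015599751)/0.028626 = -0.938833
  θ̈ = (θ̇'−θ̇)/dt = (-0.214405286−-0.199337471)/0.028626 = -0.526368
  sinθ=-0.164859, cosθ=0.986317
  F = (M+m)·ẍ + m·l·cosθ·θ̈ − m·l·sinθ·θ̇² = -1.097897 + -0.126394 − -0.001595 = -1.222696
step 2→3:
  ẍ = (ẋ'−ẋ)/dt = (-1.138360553−-1.042474773)/0.028626 = -3.349605
  θ̈ = (θ̇'−θ̇)/dt = (-0.178917242−-0.214405286)/0.028626 = 1.239714
  sinθ=-0.170484, cosθ=0.985360
  F = (M+m)·ẍ + m·l·cosθ·θ̈ − m·l·sinθ·θ̇² = -3.917121 + 0.297396 − -0.001908 = -3.617817
step 3→4:
  ẍ = (ẋ'−ẋ)/dt = (-1.091031198−-1.138360553)/0.028626 = 1.653369
  θ̈ = (θ̇'−θ̇)/dt = (-0.252136676−-0.178917242)/0.028626 = -2.557795
  sinθ=-0.176529, cosθ=0.984295
  F = (M+m)·ẍ + m·l·cosθ·θ̈ − m·l·sinθ·θ̇² = 1.933497 + -0.612929 − -0.001376 = 1.321943
step 4→5:
  ẍ = (ẋ'−ẋ)/dt = (-1.069287773−-1.091031198)/0.028626 = 0.759569
  θ̈ = (θ̇'−θ̇)/dt = (-0.307242182−-0.252136676)/0.028626 = -1.925016
  sinθ=-0.181568, cosθ=0.983378
  F = (M+m)·ẍ + m·l·cosθ·θ̈ − m·l·sinθ·θ̇² = 0.888261 + -0.460866 − -0.002810 = 0.430206

F_0 = -3.425429 N
F_1 = -1.222696 N
F_2 = -3.617817 N
F_3 = 1.321943 N
F_4 = 0.430206 N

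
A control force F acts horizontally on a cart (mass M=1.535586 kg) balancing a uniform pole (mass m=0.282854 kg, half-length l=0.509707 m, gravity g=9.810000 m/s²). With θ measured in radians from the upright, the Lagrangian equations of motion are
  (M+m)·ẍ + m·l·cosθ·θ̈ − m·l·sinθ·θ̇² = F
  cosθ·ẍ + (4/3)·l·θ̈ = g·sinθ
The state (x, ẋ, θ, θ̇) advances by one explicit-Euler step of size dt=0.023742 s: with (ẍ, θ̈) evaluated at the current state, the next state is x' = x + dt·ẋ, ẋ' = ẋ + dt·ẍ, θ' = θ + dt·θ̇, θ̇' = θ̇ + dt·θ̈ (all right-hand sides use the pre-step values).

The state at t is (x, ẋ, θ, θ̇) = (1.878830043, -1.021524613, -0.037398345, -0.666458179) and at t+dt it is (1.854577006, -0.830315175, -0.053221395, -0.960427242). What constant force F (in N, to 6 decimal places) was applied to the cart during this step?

F = 12.863578 N

ẍ = (ẋ'−ẋ)/dt = (-0.830315175−-1.021524613)/0.023742 = 8.053637
θ̈ = (θ̇'−θ̇)/dt = (-0.960427242−-0.666458179)/0.023742 = -12.381815
sinθ=-0.037390, cosθ=0.999301
F = (M+m)·ẍ + m·l·cosθ·θ̈ − m·l·sinθ·θ̇² = 14.645055 + -1.783871 − -0.002394 = 12.863578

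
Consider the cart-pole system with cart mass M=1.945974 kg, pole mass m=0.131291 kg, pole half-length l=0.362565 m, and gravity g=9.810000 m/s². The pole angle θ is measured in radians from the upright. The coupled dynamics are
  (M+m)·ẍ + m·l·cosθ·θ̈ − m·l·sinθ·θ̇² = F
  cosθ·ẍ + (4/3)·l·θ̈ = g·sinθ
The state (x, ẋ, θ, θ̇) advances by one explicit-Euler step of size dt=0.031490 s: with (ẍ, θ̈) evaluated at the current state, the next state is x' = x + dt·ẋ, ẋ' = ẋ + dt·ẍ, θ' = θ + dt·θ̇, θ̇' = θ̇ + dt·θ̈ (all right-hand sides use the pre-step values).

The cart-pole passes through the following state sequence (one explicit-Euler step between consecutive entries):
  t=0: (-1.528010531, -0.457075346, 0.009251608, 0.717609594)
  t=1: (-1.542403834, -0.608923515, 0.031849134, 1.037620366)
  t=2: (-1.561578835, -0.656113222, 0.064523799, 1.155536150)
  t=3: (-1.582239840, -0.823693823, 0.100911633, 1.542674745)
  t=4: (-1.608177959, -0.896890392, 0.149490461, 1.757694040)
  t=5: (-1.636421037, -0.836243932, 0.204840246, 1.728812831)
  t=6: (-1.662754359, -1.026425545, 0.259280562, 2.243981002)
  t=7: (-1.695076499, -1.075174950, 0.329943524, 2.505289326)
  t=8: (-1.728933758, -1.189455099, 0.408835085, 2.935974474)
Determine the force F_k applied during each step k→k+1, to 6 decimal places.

step 0→1:
  ẍ = (ẋ'−ẋ)/dt = (-0.608923515−-0.457075346)/0.031490 = -4.822108
  θ̈ = (θ̇'−θ̇)/dt = (1.037620366−0.717609594)/0.031490 = 10.162298
  sinθ=0.009251, cosθ=0.999957
  F = (M+m)·ẍ + m·l·cosθ·θ̈ − m·l·sinθ·θ̇² = -10.016795 + 0.483720 − 0.000227 = -9.533302
step 1→2:
  ẍ = (ẋ'−ẋ)/dt = (-0.656113222−-0.608923515)/0.031490 = -1.498562
  θ̈ = (θ̇'−θ̇)/dt = (1.155536150−1.037620366)/0.031490 = 3.744547
  sinθ=0.031844, cosθ=0.999493
  F = (M+m)·ẍ + m·l·cosθ·θ̈ − m·l·sinθ·θ̇² = -3.112910 + 0.178156 − 0.001632 = -2.936386
step 2→3:
  ẍ = (ẋ'−ẋ)/dt = (-0.823693823−-0.656113222)/0.031490 = -5.321708
  θ̈ = (θ̇'−θ̇)/dt = (1.542674745−1.155536150)/0.031490 = 12.294017
  sinθ=0.064479, cosθ=0.997919
  F = (M+m)·ẍ + m·l·cosθ·θ̈ − m·l·sinθ·θ̇² = -11.054599 + 0.583996 − 0.004098 = -10.474701
step 3→4:
  ẍ = (ẋ'−ẋ)/dt = (-0.896890392−-0.823693823)/0.031490 = -2.324439
  θ̈ = (θ̇'−θ̇)/dt = (1.757694040−1.542674745)/0.031490 = 6.828177
  sinθ=0.100740, cosθ=0.994913
  F = (M+m)·ẍ + m·l·cosθ·θ̈ − m·l·sinθ·θ̇² = -4.828475 + 0.323378 − 0.011412 = -4.516509
step 4→5:
  ẍ = (ẋ'−ẋ)/dt = (-0.836243932−-0.896890392)/0.031490 = 1.925896
  θ̈ = (θ̇'−θ̇)/dt = (1.728812831−1.757694040)/0.031490 = -0.917155
  sinθ=0.148934, cosθ=0.988847
  F = (M+m)·ẍ + m·l·cosθ·θ̈ − m·l·sinθ·θ̇² = 4.000596 + -0.043171 − 0.021903 = 3.935522
step 5→6:
  ẍ = (ẋ'−ẋ)/dt = (-1.026425545−-0.836243932)/0.031490 = -6.039429
  θ̈ = (θ̇'−θ̇)/dt = (2.243981002−1.728812831)/0.031490 = 16.359739
  sinθ=0.203411, cosθ=0.979093
  F = (M+m)·ẍ + m·l·cosθ·θ̈ − m·l·sinθ·θ̇² = -12.545494 + 0.762468 − 0.028939 = -11.811966
step 6→7:
  ẍ = (ẋ'−ẋ)/dt = (-1.075174950−-1.026425545)/0.031490 = -1.548092
  θ̈ = (θ̇'−θ̇)/dt = (2.505289326−2.243981002)/0.031490 = 8.298137
  sinθ=0.256385, cosθ=0.966575
  F = (M+m)·ẍ + m·l·cosθ·θ̈ − m·l·sinθ·θ̇² = -3.215797 + 0.381801 − 0.061454 = -2.895450
step 7→8:
  ẍ = (ẋ'−ẋ)/dt = (-1.189455099−-1.075174950)/0.031490 = -3.629093
  θ̈ = (θ̇'−θ̇)/dt = (2.935974474−2.505289326)/0.031490 = 13.676886
  sinθ=0.323990, cosθ=0.946061
  F = (M+m)·ẍ + m·l·cosθ·θ̈ − m·l·sinθ·θ̇² = -7.538589 + 0.615924 − 0.096798 = -7.019463

F_0 = -9.533302 N
F_1 = -2.936386 N
F_2 = -10.474701 N
F_3 = -4.516509 N
F_4 = 3.935522 N
F_5 = -11.811966 N
F_6 = -2.895450 N
F_7 = -7.019463 N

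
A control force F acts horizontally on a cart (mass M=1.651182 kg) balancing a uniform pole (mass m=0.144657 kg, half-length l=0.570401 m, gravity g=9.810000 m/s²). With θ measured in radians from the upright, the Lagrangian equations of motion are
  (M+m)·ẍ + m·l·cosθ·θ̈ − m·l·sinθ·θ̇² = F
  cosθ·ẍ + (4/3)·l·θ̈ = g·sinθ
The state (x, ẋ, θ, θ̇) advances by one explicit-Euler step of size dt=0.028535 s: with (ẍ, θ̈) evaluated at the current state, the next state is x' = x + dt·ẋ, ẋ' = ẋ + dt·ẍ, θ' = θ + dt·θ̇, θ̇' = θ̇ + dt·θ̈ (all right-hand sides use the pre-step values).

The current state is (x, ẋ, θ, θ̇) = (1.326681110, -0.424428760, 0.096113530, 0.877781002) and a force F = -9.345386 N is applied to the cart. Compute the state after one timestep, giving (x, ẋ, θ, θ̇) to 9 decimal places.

(1.314570035, -0.583991808, 0.121161011, 1.121938321)

sinθ=0.095965619, cosθ=0.995384649
temp = (F + m·l·θ̇²·sinθ)/(M+m) = (-9.345386 + 0.006101095)/1.795839 = -5.200513468
θ̈ = (g·sinθ − cosθ·temp)/(l·(4/3 − m·cos²θ/(M+m))) = 8.556415609
ẍ = temp − m·l·θ̈·cosθ/(M+m) = -5.591836260
Euler: x'=1.326681110+0.028535·-0.424428760=1.314570035, ẋ'=-0.424428760+0.028535·-5.591836260=-0.583991808
       θ'=0.096113530+0.028535·0.877781002=0.121161011, θ̇'=0.877781002+0.028535·8.556415609=1.121938321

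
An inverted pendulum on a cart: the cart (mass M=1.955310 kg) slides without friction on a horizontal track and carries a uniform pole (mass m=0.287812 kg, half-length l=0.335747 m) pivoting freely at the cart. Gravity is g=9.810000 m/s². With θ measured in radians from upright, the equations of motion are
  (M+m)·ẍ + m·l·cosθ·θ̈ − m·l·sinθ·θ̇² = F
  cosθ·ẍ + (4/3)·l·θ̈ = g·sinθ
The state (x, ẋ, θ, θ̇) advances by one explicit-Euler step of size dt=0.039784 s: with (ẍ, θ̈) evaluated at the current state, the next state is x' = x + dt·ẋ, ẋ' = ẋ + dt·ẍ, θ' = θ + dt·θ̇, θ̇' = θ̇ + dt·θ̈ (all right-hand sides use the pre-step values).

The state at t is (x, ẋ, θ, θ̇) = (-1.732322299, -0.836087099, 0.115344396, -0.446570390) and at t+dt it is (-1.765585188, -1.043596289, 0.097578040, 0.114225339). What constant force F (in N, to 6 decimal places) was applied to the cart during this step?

F = -10.349033 N

ẍ = (ẋ'−ẋ)/dt = (-1.043596289−-0.836087099)/0.039784 = -5.215896
θ̈ = (θ̇'−θ̇)/dt = (0.114225339−-0.446570390)/0.039784 = 14.096012
sinθ=0.115089, cosθ=0.993355
F = (M+m)·ẍ + m·l·cosθ·θ̈ − m·l·sinθ·θ̇² = -11.699890 + 1.353075 − 0.002218 = -10.349033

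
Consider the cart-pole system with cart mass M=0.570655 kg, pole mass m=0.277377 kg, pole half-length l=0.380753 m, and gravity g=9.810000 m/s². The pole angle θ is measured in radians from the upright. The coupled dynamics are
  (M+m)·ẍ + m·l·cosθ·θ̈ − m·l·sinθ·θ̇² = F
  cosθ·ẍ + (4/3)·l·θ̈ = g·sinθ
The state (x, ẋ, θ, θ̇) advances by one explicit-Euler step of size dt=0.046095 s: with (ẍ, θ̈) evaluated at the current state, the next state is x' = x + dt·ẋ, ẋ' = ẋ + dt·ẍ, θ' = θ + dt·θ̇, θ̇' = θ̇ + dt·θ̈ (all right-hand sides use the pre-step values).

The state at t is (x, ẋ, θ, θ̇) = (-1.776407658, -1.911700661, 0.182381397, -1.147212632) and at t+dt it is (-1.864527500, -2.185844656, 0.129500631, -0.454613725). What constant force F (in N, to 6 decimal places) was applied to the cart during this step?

F = -3.508217 N

ẍ = (ẋ'−ẋ)/dt = (-2.185844656−-1.911700661)/0.046095 = -5.947369
θ̈ = (θ̇'−θ̇)/dt = (-0.454613725−-1.147212632)/0.046095 = 15.025467
sinθ=0.181372, cosθ=0.983415
F = (M+m)·ẍ + m·l·cosθ·θ̈ − m·l·sinθ·θ̇² = -5.043560 + 1.560553 − 0.025210 = -3.508217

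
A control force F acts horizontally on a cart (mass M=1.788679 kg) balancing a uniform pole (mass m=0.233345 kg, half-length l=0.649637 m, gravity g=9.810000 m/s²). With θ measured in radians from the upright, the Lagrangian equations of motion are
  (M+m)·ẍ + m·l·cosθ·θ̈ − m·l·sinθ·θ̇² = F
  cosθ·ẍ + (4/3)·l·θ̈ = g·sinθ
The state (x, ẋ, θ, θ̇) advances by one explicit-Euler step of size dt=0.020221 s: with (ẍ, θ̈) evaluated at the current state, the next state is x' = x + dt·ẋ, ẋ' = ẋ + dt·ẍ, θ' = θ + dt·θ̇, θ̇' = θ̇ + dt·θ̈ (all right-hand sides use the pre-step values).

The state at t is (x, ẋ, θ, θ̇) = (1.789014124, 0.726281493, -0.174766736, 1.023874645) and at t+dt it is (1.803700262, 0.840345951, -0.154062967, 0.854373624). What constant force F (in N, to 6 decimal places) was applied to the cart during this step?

ẍ = (ẋ'−ẋ)/dt = (0.840345951−0.726281493)/0.020221 = 5.640891
θ̈ = (θ̇'−θ̇)/dt = (0.854373624−1.023874645)/0.020221 = -8.382425
sinθ=-0.173878, cosθ=0.984767
F = (M+m)·ẍ + m·l·cosθ·θ̈ − m·l·sinθ·θ̇² = 11.406017 + -1.251332 − -0.027632 = 10.182317

F = 10.182317 N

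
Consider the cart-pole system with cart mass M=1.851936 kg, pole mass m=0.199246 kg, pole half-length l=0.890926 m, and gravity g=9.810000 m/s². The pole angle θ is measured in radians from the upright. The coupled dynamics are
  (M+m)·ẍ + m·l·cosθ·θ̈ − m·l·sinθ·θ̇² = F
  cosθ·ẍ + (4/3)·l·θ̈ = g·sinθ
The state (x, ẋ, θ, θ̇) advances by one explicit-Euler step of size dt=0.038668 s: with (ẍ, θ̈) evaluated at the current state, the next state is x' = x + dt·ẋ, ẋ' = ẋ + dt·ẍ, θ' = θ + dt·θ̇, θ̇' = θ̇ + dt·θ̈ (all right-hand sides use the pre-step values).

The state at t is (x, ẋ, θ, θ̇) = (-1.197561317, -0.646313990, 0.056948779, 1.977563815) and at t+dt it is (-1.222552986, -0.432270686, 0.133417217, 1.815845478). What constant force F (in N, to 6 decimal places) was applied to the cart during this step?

ẍ = (ẋ'−ẋ)/dt = (-0.432270686−-0.646313990)/0.038668 = 5.535412
θ̈ = (θ̇'−θ̇)/dt = (1.815845478−1.977563815)/0.038668 = -4.182227
sinθ=0.056918, cosθ=0.998379
F = (M+m)·ẍ + m·l·cosθ·θ̈ − m·l·sinθ·θ̇² = 11.354137 + -0.741198 − 0.039513 = 10.573426

F = 10.573426 N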